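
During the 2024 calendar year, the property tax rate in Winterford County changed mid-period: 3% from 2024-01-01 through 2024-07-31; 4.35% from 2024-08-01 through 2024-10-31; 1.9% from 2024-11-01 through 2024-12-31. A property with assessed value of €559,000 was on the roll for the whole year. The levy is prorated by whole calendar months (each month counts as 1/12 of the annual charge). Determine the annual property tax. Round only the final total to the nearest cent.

2024-01-01 to 2024-07-31: 7 months at 3% → €559,000 × 3% × 7/12 = €9,782.5000
2024-08-01 to 2024-10-31: 3 months at 4.35% → €559,000 × 4.35% × 3/12 = €6,079.1250
2024-11-01 to 2024-12-31: 2 months at 1.9% → €559,000 × 1.9% × 2/12 = €1,770.1667
Total = €17,631.7917

€17,631.79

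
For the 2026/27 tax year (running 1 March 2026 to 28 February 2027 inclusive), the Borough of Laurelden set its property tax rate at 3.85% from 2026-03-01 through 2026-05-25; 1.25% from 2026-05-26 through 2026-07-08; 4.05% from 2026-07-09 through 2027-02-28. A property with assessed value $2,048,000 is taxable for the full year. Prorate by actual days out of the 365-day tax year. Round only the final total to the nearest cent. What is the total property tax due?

$75,066.21

2026-03-01 to 2026-05-25: 86 days at 3.85% → $2,048,000 × 3.85% × 86/365 = $18,577.8849
2026-05-26 to 2026-07-08: 44 days at 1.25% → $2,048,000 × 1.25% × 44/365 = $3,086.0274
2026-07-09 to 2027-02-28: 235 days at 4.05% → $2,048,000 × 4.05% × 235/365 = $53,402.3014
Total = $75,066.2137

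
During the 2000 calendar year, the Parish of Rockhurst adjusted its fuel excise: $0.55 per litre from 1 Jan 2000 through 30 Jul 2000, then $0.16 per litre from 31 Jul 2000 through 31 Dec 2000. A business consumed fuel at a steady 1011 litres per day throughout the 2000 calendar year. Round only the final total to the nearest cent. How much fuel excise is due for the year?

1 Jan – 30 Jul 2000: 212 days × 1011 litres/day = 214,332 litres at $0.55/litre → $117882.60
31 Jul – 31 Dec 2000: 154 days × 1011 litres/day = 155,694 litres at $0.16/litre → $24911.04

$142793.64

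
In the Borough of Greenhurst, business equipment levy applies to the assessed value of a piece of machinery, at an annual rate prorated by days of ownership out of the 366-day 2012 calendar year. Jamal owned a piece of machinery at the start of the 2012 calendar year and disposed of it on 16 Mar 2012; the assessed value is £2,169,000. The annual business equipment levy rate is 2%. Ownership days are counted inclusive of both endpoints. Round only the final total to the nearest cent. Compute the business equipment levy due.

Days held (1 Jan – 16 Mar 2012): 76 out of 366
Tax = £2,169,000 × 2% × 76/366 = £9,007.8689

£9,007.87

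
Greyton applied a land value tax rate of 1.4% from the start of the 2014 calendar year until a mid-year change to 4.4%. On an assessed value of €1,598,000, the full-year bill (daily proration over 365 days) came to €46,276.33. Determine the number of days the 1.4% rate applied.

Let d = days at the first rate; then 365 − d days at the second rate.
€1,598,000 × [1.4%·d + 4.4%·(365−d)] / 365 = €46,276.33
Solving gives d = 183, so the new rate took effect on 3 Jul 2014.

183 days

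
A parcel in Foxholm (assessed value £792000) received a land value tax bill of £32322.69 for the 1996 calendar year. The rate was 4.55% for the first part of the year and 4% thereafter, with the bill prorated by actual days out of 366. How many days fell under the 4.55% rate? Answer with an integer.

54 days

Let d = days at the first rate; then 366 − d days at the second rate.
£792000 × [4.55%·d + 4%·(366−d)] / 366 = £32322.69
Solving gives d = 54, so the new rate took effect on 24 Feb 1996.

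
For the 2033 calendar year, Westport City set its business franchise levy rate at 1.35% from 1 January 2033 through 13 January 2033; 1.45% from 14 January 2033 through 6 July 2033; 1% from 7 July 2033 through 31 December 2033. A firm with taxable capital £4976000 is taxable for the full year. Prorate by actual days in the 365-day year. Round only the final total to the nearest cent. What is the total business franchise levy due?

1 January – 13 January 2033: 13 days at 1.35% → £4976000 × 1.35% × 13/365 = £2392.5699
14 January – 6 July 2033: 174 days at 1.45% → £4976000 × 1.45% × 174/365 = £34395.7479
7 July – 31 December 2033: 178 days at 1% → £4976000 × 1% × 178/365 = £24266.5205
Total = £61054.8384

£61054.84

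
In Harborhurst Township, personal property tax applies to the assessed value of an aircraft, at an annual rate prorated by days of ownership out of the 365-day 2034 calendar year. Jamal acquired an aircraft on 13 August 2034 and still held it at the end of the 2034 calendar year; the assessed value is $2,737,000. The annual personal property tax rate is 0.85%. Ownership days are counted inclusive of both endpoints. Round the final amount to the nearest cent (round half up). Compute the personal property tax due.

Days held (13 August – 31 December 2034): 141 out of 365
Tax = $2,737,000 × 0.85% × 141/365 = $8,987.1082

$8,987.11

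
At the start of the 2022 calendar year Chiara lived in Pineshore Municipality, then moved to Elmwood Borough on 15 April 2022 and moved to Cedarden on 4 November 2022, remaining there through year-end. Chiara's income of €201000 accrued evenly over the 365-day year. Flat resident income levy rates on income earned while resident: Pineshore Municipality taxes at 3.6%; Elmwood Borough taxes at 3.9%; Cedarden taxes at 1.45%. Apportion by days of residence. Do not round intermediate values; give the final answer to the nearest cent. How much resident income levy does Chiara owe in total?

Pineshore Municipality, 1 January – 14 April 2022: 104 days → €201000 × 3.6% × 104/365 = €2061.7644
Elmwood Borough, 15 April – 3 November 2022: 203 days → €201000 × 3.9% × 203/365 = €4359.7726
Cedarden, 4 November – 31 December 2022: 58 days → €201000 × 1.45% × 58/365 = €463.1260
Total = €6884.6630

€6884.66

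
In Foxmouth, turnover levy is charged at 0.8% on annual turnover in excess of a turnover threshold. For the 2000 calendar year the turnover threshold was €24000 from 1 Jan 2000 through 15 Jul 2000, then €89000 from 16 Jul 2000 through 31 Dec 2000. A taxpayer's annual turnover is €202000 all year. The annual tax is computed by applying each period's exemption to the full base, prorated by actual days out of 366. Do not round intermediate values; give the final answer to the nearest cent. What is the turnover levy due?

1 Jan – 15 Jul 2000: 197 days, exemption €24000 → (€202000 − €24000) × 0.8% × 197/366 = €766.4699
16 Jul – 31 Dec 2000: 169 days, exemption €89000 → (€202000 − €89000) × 0.8% × 169/366 = €417.4208
Total = €1183.8907

€1183.89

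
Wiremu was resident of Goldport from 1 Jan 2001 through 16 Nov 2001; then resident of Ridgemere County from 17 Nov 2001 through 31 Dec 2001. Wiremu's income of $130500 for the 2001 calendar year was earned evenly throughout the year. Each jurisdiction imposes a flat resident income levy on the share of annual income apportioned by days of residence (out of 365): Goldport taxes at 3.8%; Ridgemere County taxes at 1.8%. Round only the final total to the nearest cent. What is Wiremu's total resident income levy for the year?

$4637.22

Goldport, 1 Jan – 16 Nov 2001: 320 days → $130500 × 3.8% × 320/365 = $4347.6164
Ridgemere County, 17 Nov – 31 Dec 2001: 45 days → $130500 × 1.8% × 45/365 = $289.6027
Total = $4637.2192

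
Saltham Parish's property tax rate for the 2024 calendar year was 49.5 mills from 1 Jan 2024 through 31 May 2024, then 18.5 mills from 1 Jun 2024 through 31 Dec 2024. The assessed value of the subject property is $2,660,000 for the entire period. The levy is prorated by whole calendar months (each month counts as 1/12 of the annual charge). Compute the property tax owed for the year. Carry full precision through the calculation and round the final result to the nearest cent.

$83,568.33

1 Jan – 31 May 2024: 5 months at 49.5 mills → $2,660,000 × 4.95% × 5/12 = $54,862.5000
1 Jun – 31 Dec 2024: 7 months at 18.5 mills → $2,660,000 × 1.85% × 7/12 = $28,705.8333
Total = $83,568.3333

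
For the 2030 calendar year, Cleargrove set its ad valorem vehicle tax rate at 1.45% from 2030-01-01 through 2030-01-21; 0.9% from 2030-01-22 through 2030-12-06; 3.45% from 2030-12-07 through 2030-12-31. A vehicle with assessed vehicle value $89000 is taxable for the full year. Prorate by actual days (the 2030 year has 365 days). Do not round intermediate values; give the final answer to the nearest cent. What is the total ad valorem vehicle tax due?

2030-01-01 to 2030-01-21: 21 days at 1.45% → $89000 × 1.45% × 21/365 = $74.2479
2030-01-22 to 2030-12-06: 319 days at 0.9% → $89000 × 0.9% × 319/365 = $700.0521
2030-12-07 to 2030-12-31: 25 days at 3.45% → $89000 × 3.45% × 25/365 = $210.3082
Total = $984.6082

$984.61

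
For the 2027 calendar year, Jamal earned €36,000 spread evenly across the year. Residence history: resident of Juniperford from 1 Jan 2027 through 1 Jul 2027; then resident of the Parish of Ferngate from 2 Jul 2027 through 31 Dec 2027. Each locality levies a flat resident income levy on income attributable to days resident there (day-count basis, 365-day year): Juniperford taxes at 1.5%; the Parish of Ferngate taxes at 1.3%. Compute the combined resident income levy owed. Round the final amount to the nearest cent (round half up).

€503.90

Juniperford, 1 Jan – 1 Jul 2027: 182 days → €36,000 × 1.5% × 182/365 = €269.2603
The Parish of Ferngate, 2 Jul – 31 Dec 2027: 183 days → €36,000 × 1.3% × 183/365 = €234.6411
Total = €503.9014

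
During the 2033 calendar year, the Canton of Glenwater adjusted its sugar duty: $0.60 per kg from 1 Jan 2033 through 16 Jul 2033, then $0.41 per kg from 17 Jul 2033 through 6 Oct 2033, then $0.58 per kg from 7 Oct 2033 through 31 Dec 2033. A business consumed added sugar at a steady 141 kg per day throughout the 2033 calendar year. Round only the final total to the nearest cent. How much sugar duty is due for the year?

$28,439.70

1 Jan – 16 Jul 2033: 197 days × 141 kg/day = 27,777 kg at $0.60/kg → $16,666.20
17 Jul – 6 Oct 2033: 82 days × 141 kg/day = 11,562 kg at $0.41/kg → $4,740.42
7 Oct – 31 Dec 2033: 86 days × 141 kg/day = 12,126 kg at $0.58/kg → $7,033.08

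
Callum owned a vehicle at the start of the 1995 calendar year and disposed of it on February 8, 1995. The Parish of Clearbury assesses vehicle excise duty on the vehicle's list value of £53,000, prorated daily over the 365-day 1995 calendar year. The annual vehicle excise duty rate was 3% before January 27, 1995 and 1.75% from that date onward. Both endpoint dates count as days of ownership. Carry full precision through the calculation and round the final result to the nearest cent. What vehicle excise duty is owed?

January 1 – January 26, 1995: 26 days at 3% → £53,000 × 3% × 26/365 = £113.2603
January 27 – February 8, 1995: 13 days at 1.75% → £53,000 × 1.75% × 13/365 = £33.0342
Total = £146.2945

£146.29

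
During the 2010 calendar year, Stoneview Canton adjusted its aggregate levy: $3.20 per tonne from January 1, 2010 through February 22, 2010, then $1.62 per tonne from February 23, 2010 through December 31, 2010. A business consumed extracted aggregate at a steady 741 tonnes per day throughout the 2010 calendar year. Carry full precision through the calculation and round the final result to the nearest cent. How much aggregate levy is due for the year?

$500204.64

January 1 – February 22, 2010: 53 days × 741 tonnes/day = 39,273 tonnes at $3.20/tonne → $125673.60
February 23 – December 31, 2010: 312 days × 741 tonnes/day = 231,192 tonnes at $1.62/tonne → $374531.04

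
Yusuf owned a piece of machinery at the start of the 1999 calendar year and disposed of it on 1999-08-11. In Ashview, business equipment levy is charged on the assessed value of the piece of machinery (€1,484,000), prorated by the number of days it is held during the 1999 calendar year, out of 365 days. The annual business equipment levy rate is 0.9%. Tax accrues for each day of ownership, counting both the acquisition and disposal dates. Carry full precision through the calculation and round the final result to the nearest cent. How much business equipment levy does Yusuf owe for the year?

Days held (1999-01-01 to 1999-08-11): 223 out of 365
Tax = €1,484,000 × 0.9% × 223/365 = €8,159.9671

€8,159.97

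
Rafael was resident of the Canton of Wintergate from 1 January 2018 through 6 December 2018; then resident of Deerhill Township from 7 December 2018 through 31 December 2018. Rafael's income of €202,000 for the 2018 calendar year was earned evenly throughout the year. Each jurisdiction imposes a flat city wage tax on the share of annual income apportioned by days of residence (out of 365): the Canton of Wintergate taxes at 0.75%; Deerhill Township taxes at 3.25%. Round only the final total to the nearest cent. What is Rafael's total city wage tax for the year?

€1,860.89

The Canton of Wintergate, 1 January – 6 December 2018: 340 days → €202,000 × 0.75% × 340/365 = €1,411.2329
Deerhill Township, 7 December – 31 December 2018: 25 days → €202,000 × 3.25% × 25/365 = €449.6575
Total = €1,860.8904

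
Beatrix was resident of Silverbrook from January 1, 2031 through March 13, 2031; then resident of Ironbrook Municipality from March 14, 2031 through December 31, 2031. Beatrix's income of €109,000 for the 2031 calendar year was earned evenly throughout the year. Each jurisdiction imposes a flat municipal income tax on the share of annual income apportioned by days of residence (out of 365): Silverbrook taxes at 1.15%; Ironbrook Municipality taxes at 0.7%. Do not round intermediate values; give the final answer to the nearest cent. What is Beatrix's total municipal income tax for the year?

Silverbrook, January 1 – March 13, 2031: 72 days → €109,000 × 1.15% × 72/365 = €247.2658
Ironbrook Municipality, March 14 – December 31, 2031: 293 days → €109,000 × 0.7% × 293/365 = €612.4904
Total = €859.7562

€859.76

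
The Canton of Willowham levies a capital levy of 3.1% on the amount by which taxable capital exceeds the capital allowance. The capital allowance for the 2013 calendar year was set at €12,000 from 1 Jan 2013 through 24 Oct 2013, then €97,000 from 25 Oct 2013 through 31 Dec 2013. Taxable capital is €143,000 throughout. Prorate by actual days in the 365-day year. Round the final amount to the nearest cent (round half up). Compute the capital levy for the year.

1 Jan – 24 Oct 2013: 297 days, exemption €12,000 → (€143,000 − €12,000) × 3.1% × 297/365 = €3,304.4301
25 Oct – 31 Dec 2013: 68 days, exemption €97,000 → (€143,000 − €97,000) × 3.1% × 68/365 = €265.6658
Total = €3,570.0959

€3,570.10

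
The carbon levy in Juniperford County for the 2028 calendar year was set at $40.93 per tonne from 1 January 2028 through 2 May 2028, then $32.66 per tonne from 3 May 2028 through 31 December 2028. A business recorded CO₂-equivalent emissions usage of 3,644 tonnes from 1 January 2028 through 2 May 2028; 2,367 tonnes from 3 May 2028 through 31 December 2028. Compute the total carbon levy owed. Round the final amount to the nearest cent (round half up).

$226,455.14

1 January – 2 May 2028: 3,644 tonnes at $40.93/tonne → $149,148.92
3 May – 31 December 2028: 2,367 tonnes at $32.66/tonne → $77,306.22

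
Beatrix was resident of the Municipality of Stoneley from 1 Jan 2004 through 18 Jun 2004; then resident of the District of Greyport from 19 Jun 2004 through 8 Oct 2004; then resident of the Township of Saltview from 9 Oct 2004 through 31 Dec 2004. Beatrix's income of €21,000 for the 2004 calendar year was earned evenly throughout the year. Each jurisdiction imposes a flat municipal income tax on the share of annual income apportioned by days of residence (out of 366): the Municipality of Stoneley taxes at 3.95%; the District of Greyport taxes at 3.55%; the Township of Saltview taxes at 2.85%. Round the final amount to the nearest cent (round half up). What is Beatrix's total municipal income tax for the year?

The Municipality of Stoneley, 1 Jan – 18 Jun 2004: 170 days → €21,000 × 3.95% × 170/366 = €385.2869
The District of Greyport, 19 Jun – 8 Oct 2004: 112 days → €21,000 × 3.55% × 112/366 = €228.1311
The Township of Saltview, 9 Oct – 31 Dec 2004: 84 days → €21,000 × 2.85% × 84/366 = €137.3607
Total = €750.7787

€750.78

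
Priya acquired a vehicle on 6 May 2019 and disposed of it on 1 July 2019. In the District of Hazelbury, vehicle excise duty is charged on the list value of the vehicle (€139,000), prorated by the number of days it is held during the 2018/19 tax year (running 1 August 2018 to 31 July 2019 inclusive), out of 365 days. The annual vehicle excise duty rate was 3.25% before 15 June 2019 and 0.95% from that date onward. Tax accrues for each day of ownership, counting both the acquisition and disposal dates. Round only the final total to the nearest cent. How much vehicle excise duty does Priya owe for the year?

€556.57

6 May – 14 June 2019: 40 days at 3.25% → €139,000 × 3.25% × 40/365 = €495.0685
15 June – 1 July 2019: 17 days at 0.95% → €139,000 × 0.95% × 17/365 = €61.5027
Total = €556.5712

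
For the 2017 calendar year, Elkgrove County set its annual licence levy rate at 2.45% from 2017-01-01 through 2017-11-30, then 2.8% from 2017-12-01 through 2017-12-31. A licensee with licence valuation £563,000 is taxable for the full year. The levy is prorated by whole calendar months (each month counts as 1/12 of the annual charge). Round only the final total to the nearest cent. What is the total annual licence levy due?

2017-01-01 to 2017-11-30: 11 months at 2.45% → £563,000 × 2.45% × 11/12 = £12,644.0417
2017-12-01 to 2017-12-31: 1 month at 2.8% → £563,000 × 2.8% × 1/12 = £1,313.6667
Total = £13,957.7083

£13,957.71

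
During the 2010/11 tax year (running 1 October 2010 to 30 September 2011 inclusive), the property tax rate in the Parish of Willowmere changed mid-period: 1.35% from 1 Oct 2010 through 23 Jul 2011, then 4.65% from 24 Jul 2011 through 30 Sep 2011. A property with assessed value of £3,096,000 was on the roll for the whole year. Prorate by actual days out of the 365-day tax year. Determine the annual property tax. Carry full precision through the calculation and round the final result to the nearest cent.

1 Oct 2010 – 23 Jul 2011: 296 days at 1.35% → £3,096,000 × 1.35% × 296/365 = £33,894.8384
24 Jul – 30 Sep 2011: 69 days at 4.65% → £3,096,000 × 4.65% × 69/365 = £27,215.1123
Total = £61,109.9507

£61,109.95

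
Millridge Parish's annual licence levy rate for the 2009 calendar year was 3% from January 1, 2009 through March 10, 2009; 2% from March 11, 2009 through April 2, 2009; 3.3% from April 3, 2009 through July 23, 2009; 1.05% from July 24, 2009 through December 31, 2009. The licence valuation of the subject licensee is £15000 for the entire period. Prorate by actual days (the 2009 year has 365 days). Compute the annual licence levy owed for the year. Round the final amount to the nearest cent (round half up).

£325.34

January 1 – March 10, 2009: 69 days at 3% → £15000 × 3% × 69/365 = £85.0685
March 11 – April 2, 2009: 23 days at 2% → £15000 × 2% × 23/365 = £18.9041
April 3 – July 23, 2009: 112 days at 3.3% → £15000 × 3.3% × 112/365 = £151.8904
July 24 – December 31, 2009: 161 days at 1.05% → £15000 × 1.05% × 161/365 = £69.4726
Total = £325.3356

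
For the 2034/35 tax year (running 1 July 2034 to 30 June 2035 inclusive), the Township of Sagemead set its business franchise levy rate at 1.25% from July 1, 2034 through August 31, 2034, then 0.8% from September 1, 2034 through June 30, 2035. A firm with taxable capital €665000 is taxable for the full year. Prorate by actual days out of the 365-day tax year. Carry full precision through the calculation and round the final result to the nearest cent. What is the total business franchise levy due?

€5828.32

July 1 – August 31, 2034: 62 days at 1.25% → €665000 × 1.25% × 62/365 = €1411.9863
September 1, 2034 – June 30, 2035: 303 days at 0.8% → €665000 × 0.8% × 303/365 = €4416.3288
Total = €5828.3151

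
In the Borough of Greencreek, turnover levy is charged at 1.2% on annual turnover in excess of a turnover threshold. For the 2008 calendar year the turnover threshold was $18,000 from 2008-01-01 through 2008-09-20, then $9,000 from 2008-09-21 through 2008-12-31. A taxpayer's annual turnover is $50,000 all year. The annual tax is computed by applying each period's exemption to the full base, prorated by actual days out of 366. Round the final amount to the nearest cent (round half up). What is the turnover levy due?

$414.10

2008-01-01 to 2008-09-20: 264 days, exemption $18,000 → ($50,000 − $18,000) × 1.2% × 264/366 = $276.9836
2008-09-21 to 2008-12-31: 102 days, exemption $9,000 → ($50,000 − $9,000) × 1.2% × 102/366 = $137.1148
Total = $414.0984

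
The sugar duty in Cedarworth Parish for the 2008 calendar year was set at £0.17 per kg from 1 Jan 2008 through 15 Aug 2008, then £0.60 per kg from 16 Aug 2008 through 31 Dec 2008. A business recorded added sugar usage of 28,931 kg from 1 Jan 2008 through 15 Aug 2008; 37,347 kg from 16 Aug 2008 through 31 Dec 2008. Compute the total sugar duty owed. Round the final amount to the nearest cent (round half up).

£27,326.47

1 Jan – 15 Aug 2008: 28,931 kg at £0.17/kg → £4,918.27
16 Aug – 31 Dec 2008: 37,347 kg at £0.60/kg → £22,408.20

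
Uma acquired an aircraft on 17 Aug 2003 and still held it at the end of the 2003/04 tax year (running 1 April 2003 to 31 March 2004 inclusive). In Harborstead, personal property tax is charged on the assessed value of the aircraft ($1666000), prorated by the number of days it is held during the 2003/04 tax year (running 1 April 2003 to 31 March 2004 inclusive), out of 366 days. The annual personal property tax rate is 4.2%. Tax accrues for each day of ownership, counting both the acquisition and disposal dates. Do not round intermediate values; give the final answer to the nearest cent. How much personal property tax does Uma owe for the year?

$43589.11

Days held (17 Aug 2003 – 31 Mar 2004): 228 out of 366
Tax = $1666000 × 4.2% × 228/366 = $43589.1148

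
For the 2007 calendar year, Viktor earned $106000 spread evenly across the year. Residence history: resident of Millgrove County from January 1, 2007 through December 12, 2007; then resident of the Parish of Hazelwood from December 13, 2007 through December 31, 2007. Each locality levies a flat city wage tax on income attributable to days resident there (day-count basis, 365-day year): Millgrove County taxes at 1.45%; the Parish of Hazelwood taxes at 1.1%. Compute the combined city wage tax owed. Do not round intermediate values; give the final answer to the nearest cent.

Millgrove County, January 1 – December 12, 2007: 346 days → $106000 × 1.45% × 346/365 = $1456.9918
The Parish of Hazelwood, December 13 – December 31, 2007: 19 days → $106000 × 1.1% × 19/365 = $60.6959
Total = $1517.6877

$1517.69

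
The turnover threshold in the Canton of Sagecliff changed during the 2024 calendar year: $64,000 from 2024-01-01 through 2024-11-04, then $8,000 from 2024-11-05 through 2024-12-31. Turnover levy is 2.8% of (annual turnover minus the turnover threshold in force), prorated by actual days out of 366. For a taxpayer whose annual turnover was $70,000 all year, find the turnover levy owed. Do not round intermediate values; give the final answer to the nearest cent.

2024-01-01 to 2024-11-04: 309 days, exemption $64,000 → ($70,000 − $64,000) × 2.8% × 309/366 = $141.8361
2024-11-05 to 2024-12-31: 57 days, exemption $8,000 → ($70,000 − $8,000) × 2.8% × 57/366 = $270.3607
Total = $412.1967

$412.20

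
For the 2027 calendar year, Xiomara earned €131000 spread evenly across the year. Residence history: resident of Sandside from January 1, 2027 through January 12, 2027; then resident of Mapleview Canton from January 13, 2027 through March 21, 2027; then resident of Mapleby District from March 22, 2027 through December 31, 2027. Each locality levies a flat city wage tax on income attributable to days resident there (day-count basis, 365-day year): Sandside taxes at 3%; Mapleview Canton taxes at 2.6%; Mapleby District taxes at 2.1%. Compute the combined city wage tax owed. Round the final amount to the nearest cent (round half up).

Sandside, January 1 – January 12, 2027: 12 days → €131000 × 3% × 12/365 = €129.2055
Mapleview Canton, January 13 – March 21, 2027: 68 days → €131000 × 2.6% × 68/365 = €634.5425
Mapleby District, March 22 – December 31, 2027: 285 days → €131000 × 2.1% × 285/365 = €2148.0411
Total = €2911.7890

€2911.79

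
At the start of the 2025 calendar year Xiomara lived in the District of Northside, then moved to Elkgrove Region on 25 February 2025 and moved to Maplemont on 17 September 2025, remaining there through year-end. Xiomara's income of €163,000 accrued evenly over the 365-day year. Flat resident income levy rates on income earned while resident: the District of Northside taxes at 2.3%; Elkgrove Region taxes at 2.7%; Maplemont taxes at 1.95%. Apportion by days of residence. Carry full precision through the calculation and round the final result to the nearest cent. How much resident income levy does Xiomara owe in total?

€3,947.73

The District of Northside, 1 January – 24 February 2025: 55 days → €163,000 × 2.3% × 55/365 = €564.9178
Elkgrove Region, 25 February – 16 September 2025: 204 days → €163,000 × 2.7% × 204/365 = €2,459.7370
Maplemont, 17 September – 31 December 2025: 106 days → €163,000 × 1.95% × 106/365 = €923.0712
Total = €3,947.7260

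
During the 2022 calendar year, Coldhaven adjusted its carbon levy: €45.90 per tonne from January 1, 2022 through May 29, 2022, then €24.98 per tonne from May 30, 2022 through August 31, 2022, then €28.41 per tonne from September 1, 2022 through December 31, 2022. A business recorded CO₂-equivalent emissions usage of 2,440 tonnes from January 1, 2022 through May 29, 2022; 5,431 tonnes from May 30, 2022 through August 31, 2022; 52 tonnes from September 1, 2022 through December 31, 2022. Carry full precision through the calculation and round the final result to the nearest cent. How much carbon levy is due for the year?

€249139.70

January 1 – May 29, 2022: 2,440 tonnes at €45.90/tonne → €111996.00
May 30 – August 31, 2022: 5,431 tonnes at €24.98/tonne → €135666.38
September 1 – December 31, 2022: 52 tonnes at €28.41/tonne → €1477.32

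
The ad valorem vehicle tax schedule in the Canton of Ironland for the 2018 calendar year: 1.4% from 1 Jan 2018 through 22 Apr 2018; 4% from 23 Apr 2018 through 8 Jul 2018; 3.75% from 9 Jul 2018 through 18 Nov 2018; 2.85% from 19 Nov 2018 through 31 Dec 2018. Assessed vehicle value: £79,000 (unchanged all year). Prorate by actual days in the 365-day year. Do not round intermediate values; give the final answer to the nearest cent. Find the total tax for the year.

£2,350.74

1 Jan – 22 Apr 2018: 112 days at 1.4% → £79,000 × 1.4% × 112/365 = £339.3753
23 Apr – 8 Jul 2018: 77 days at 4% → £79,000 × 4% × 77/365 = £666.6301
9 Jul – 18 Nov 2018: 133 days at 3.75% → £79,000 × 3.75% × 133/365 = £1,079.4863
19 Nov – 31 Dec 2018: 43 days at 2.85% → £79,000 × 2.85% × 43/365 = £265.2452
Total = £2,350.7370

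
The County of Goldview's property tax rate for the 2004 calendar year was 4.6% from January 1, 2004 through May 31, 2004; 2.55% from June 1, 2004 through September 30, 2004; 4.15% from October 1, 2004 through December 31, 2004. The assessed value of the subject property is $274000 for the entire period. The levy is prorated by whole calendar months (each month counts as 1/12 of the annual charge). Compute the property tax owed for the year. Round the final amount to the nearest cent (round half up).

January 1 – May 31, 2004: 5 months at 4.6% → $274000 × 4.6% × 5/12 = $5251.6667
June 1 – September 30, 2004: 4 months at 2.55% → $274000 × 2.55% × 4/12 = $2329.0000
October 1 – December 31, 2004: 3 months at 4.15% → $274000 × 4.15% × 3/12 = $2842.7500
Total = $10423.4167

$10423.42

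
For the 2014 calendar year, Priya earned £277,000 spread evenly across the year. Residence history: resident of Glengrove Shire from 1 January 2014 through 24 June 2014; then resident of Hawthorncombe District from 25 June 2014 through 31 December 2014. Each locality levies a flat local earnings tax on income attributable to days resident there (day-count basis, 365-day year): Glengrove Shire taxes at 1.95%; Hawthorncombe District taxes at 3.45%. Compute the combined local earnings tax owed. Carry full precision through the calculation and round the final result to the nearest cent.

£7,564.38

Glengrove Shire, 1 January – 24 June 2014: 175 days → £277,000 × 1.95% × 175/365 = £2,589.7603
Hawthorncombe District, 25 June – 31 December 2014: 190 days → £277,000 × 3.45% × 190/365 = £4,974.6164
Total = £7,564.3767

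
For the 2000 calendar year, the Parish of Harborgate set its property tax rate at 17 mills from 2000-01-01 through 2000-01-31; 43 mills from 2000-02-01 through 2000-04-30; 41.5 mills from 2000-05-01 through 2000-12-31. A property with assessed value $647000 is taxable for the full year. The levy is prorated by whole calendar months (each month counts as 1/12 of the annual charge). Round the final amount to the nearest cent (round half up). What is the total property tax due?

$25772.17

2000-01-01 to 2000-01-31: 1 month at 17 mills → $647000 × 1.7% × 1/12 = $916.5833
2000-02-01 to 2000-04-30: 3 months at 43 mills → $647000 × 4.3% × 3/12 = $6955.2500
2000-05-01 to 2000-12-31: 8 months at 41.5 mills → $647000 × 4.15% × 8/12 = $17900.3333
Total = $25772.1667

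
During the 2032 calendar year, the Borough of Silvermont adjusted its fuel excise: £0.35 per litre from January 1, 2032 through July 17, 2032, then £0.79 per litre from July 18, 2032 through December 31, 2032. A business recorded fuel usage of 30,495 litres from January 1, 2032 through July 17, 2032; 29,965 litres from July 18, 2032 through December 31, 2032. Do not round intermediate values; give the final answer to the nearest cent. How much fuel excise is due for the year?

January 1 – July 17, 2032: 30,495 litres at £0.35/litre → £10,673.25
July 18 – December 31, 2032: 29,965 litres at £0.79/litre → £23,672.35

£34,345.60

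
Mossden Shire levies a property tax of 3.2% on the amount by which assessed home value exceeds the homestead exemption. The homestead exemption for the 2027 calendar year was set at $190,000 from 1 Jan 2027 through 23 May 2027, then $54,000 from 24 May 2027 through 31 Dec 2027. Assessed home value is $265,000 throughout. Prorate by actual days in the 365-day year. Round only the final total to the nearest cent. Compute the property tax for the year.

$5,046.97

1 Jan – 23 May 2027: 143 days, exemption $190,000 → ($265,000 − $190,000) × 3.2% × 143/365 = $940.2740
24 May – 31 Dec 2027: 222 days, exemption $54,000 → ($265,000 − $54,000) × 3.2% × 222/365 = $4,106.6959
Total = $5,046.9699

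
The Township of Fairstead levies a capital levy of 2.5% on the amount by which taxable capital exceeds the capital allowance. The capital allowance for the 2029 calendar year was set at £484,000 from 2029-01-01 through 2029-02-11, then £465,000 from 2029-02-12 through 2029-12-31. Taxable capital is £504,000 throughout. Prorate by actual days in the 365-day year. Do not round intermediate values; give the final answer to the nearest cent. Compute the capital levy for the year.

£920.34

2029-01-01 to 2029-02-11: 42 days, exemption £484,000 → (£504,000 − £484,000) × 2.5% × 42/365 = £57.5342
2029-02-12 to 2029-12-31: 323 days, exemption £465,000 → (£504,000 − £465,000) × 2.5% × 323/365 = £862.8082
Total = £920.3425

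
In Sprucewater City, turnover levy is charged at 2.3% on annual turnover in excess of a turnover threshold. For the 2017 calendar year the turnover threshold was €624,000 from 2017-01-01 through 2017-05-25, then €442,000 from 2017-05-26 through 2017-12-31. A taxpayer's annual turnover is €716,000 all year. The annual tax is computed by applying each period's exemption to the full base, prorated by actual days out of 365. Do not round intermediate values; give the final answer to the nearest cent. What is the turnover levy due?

€4,639.07

2017-01-01 to 2017-05-25: 145 days, exemption €624,000 → (€716,000 − €624,000) × 2.3% × 145/365 = €840.6027
2017-05-26 to 2017-12-31: 220 days, exemption €442,000 → (€716,000 − €442,000) × 2.3% × 220/365 = €3,798.4658
Total = €4,639.0685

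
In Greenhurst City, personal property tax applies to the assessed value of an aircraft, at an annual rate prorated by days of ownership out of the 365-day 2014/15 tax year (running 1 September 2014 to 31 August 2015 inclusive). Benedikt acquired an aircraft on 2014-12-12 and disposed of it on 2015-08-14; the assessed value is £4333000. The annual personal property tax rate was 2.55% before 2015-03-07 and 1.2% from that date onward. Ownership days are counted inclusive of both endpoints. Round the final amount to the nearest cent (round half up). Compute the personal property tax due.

£48666.12

2014-12-12 to 2015-03-06: 85 days at 2.55% → £4333000 × 2.55% × 85/365 = £25730.8973
2015-03-07 to 2015-08-14: 161 days at 1.2% → £4333000 × 1.2% × 161/365 = £22935.2219
Total = £48666.1192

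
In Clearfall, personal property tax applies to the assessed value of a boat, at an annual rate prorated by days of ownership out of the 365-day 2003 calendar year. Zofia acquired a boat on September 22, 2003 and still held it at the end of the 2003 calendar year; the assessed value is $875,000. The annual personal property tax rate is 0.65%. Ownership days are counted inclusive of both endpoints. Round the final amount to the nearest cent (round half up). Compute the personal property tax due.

$1,573.80

Days held (September 22 – December 31, 2003): 101 out of 365
Tax = $875,000 × 0.65% × 101/365 = $1,573.8014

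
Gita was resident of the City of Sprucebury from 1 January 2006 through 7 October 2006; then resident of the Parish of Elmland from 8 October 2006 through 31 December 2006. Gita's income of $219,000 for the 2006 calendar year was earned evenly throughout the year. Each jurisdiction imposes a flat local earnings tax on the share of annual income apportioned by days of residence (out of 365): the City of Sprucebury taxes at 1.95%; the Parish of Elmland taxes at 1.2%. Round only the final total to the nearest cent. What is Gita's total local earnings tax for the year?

The City of Sprucebury, 1 January – 7 October 2006: 280 days → $219,000 × 1.95% × 280/365 = $3,276.0000
The Parish of Elmland, 8 October – 31 December 2006: 85 days → $219,000 × 1.2% × 85/365 = $612.0000
Total = $3,888.0000

$3,888.00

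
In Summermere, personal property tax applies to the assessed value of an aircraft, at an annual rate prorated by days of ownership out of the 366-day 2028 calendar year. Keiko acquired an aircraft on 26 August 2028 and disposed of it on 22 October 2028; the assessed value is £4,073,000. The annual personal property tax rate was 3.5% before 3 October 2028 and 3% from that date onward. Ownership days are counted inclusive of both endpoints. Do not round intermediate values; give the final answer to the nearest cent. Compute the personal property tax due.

£21,477.84

26 August – 2 October 2028: 38 days at 3.5% → £4,073,000 × 3.5% × 38/366 = £14,800.7923
3 October – 22 October 2028: 20 days at 3% → £4,073,000 × 3% × 20/366 = £6,677.0492
Total = £21,477.8415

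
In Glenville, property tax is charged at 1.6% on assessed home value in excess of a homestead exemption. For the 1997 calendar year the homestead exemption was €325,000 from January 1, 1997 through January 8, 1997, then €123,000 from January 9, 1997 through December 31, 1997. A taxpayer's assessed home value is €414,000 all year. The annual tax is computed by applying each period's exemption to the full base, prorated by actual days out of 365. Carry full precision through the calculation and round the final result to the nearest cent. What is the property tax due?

January 1 – January 8, 1997: 8 days, exemption €325,000 → (€414,000 − €325,000) × 1.6% × 8/365 = €31.2110
January 9 – December 31, 1997: 357 days, exemption €123,000 → (€414,000 − €123,000) × 1.6% × 357/365 = €4,553.9507
Total = €4,585.1616

€4,585.16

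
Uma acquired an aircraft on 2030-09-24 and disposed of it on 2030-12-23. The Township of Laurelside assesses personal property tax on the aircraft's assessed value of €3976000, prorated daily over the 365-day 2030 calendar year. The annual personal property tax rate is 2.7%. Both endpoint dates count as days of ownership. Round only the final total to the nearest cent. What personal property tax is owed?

€26764.47

Days held (2030-09-24 to 2030-12-23): 91 out of 365
Tax = €3976000 × 2.7% × 91/365 = €26764.4712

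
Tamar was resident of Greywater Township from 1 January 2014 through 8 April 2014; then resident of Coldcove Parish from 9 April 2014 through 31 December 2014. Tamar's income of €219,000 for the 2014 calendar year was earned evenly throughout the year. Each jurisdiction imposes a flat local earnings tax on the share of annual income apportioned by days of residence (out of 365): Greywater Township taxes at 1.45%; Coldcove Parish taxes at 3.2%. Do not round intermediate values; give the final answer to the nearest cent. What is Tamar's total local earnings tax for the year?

€5,979.00

Greywater Township, 1 January – 8 April 2014: 98 days → €219,000 × 1.45% × 98/365 = €852.6000
Coldcove Parish, 9 April – 31 December 2014: 267 days → €219,000 × 3.2% × 267/365 = €5,126.4000
Total = €5,979.0000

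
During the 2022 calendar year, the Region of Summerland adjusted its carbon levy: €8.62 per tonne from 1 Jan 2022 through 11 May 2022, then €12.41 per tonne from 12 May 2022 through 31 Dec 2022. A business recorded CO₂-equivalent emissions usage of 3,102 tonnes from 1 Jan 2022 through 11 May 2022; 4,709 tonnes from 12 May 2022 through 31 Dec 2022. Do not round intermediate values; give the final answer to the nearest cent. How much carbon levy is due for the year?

1 Jan – 11 May 2022: 3,102 tonnes at €8.62/tonne → €26739.24
12 May – 31 Dec 2022: 4,709 tonnes at €12.41/tonne → €58438.69

€85177.93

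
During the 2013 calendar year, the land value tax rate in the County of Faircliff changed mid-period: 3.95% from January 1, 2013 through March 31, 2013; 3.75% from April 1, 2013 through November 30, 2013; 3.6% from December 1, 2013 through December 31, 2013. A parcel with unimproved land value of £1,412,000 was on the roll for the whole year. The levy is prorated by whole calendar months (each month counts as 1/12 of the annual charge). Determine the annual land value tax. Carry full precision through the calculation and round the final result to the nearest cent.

January 1 – March 31, 2013: 3 months at 3.95% → £1,412,000 × 3.95% × 3/12 = £13,943.5000
April 1 – November 30, 2013: 8 months at 3.75% → £1,412,000 × 3.75% × 8/12 = £35,300.0000
December 1 – December 31, 2013: 1 month at 3.6% → £1,412,000 × 3.6% × 1/12 = £4,236.0000
Total = £53,479.5000

£53,479.50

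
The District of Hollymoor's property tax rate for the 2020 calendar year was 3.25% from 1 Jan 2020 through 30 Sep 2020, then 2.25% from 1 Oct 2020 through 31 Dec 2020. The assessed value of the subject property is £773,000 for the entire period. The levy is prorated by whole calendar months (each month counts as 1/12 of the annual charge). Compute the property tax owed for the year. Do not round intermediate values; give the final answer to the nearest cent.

1 Jan – 30 Sep 2020: 9 months at 3.25% → £773,000 × 3.25% × 9/12 = £18,841.8750
1 Oct – 31 Dec 2020: 3 months at 2.25% → £773,000 × 2.25% × 3/12 = £4,348.1250
Total = £23,190.0000

£23,190.00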